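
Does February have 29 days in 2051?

2051 is not a leap year.

No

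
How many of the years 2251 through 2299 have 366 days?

Years divisible by 4 in [2251, 2299]: 2252, 2256, 2260, 2264, 2268, 2272, 2276, 2280, 2284, 2288, 2292, 2296.
No century exceptions apply. Count: 12.

12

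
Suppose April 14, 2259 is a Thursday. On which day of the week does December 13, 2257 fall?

Count forward from the earlier date (December 13, 2257) to the later (April 14, 2259):
December 2257: 31 − 13 = 18 days remain.
Then 15 full months totalling 455 days.
April 1–14, 2259: 14 days.
Total: 18 + 455 + 14 = 487 days.
487 mod 7 = 4, so 4 days before Thursday is Sunday.

Sunday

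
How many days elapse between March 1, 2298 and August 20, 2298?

172

March 2298: 31 − 1 = 30 days remain.
Then April (30), May (31), June (30), July (31): 30 + 31 + 30 + 31 = 122 days.
August 1–20, 2298: 20 days.
Total: 30 + 122 + 20 = 172 days.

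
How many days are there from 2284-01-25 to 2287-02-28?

January 25, 2284 → January 25, 2285: 366 days (2284 is a leap year).
January 25, 2285 → January 25, 2286: 365 days.
January 25, 2286 → January 25, 2287: 365 days.
January 2287: 31 − 25 = 6 days remain.
February 1–28, 2287: 28 days (2287 is not a leap year).
Residual: 34 days.
Total: 1130 days.

1130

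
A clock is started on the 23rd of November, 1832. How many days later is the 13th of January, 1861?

From November 23, 1832 to November 23, 1860: 28 years, of which 7 contain a Feb 29 — 21×365 + 7×366 = 10227 days.
November 1860: 30 − 23 = 7 days remain.
Then December (31): 31 days.
January 1–13, 1861: 13 days.
Residual: 51 days.
Total: 10278 days.

10278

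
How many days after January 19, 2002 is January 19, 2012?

Day-of-year of January 19, 2002: 19.
Day-of-year of January 19, 2012: 19.
2002 has 365 days, so 365 − 19 = 346 days remain in 2002.
Full years 2003–2011: 7 common + 2 leap = 7×365 + 2×366 = 3287 days.
Total: 346 + 3287 + 19 = 3652 days.

3652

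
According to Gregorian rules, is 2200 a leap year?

No

2200 is not a leap year (divisible by 100 but not 400).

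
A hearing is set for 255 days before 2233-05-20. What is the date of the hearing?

2232-09-07

Count 255 days before May 20, 2233:
September 2232: 30 − 7 = 23 days remain.
Then October (31), November (30), December (31), January (31), February 2233 (28), March (31), April (30): 31 + 30 + 31 + 31 + 28 + 31 + 30 = 212 days.
May 1–20, 2233: 20 days.
Residual: 255 days.
Total: 255 days.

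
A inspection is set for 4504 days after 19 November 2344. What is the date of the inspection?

20 March 2357

Count 4504 days after November 19, 2344:
From November 19, 2344 to November 19, 2356: 12 years, of which 3 contain a Feb 29 — 9×365 + 3×366 = 4383 days.
November 2356: 30 − 19 = 11 days remain.
Then December (31), January (31), February 2357 (28): 31 + 31 + 28 = 90 days.
March 1–20, 2357: 20 days.
Residual: 121 days.
Total: 4504 days.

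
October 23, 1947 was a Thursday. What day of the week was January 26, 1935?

Count forward from the earlier date (January 26, 1935) to the later (October 23, 1947):
Day-of-year of January 26, 1935: 26.
Day-of-year of October 23, 1947: 296.
1935 has 365 days, so 365 − 26 = 339 days remain in 1935.
Full years 1936–1946: 8 common + 3 leap = 8×365 + 3×366 = 4018 days.
Total: 339 + 4018 + 296 = 4653 days.
4653 mod 7 = 5, so 5 days before Thursday is Saturday.

Saturday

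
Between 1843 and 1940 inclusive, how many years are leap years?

24

Years divisible by 4: 1844, 1848, …, 1940 — 25 in all.
Of these, 1900 is divisible by 100 but not 400, so not leap.
Leap years: 25 − 1 = 24.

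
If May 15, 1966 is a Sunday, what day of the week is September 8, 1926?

Wednesday

Count forward from the earlier date (September 8, 1926) to the later (May 15, 1966):
From September 8, 1926 to September 8, 1965: 39 years, of which 10 contain a Feb 29 — 29×365 + 10×366 = 14245 days.
September 1965: 30 − 8 = 22 days remain.
Then October (31), November (30), December (31), January (31), February 1966 (28), March (31), April (30): 31 + 30 + 31 + 31 + 28 + 31 + 30 = 212 days.
May 1–15, 1966: 15 days.
Residual: 249 days.
Total: 14494 days.
14494 mod 7 = 4, so 4 days before Sunday is Wednesday.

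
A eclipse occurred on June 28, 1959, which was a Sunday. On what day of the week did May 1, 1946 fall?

Wednesday

Count forward from the earlier date (May 1, 1946) to the later (June 28, 1959):
From May 1, 1946 to May 1, 1959: 13 years, of which 3 contain a Feb 29 — 10×365 + 3×366 = 4748 days.
May 1959: 31 − 1 = 30 days remain.
June 1–28, 1959: 28 days.
Residual: 58 days.
Total: 4806 days.
4806 mod 7 = 4, so 4 days before Sunday is Wednesday.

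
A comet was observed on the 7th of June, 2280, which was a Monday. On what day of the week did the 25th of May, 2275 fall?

Tuesday

Count forward from the earlier date (May 25, 2275) to the later (June 7, 2280):
Day-of-year of May 25, 2275: 145.
Day-of-year of June 7, 2280: 159.
2275 has 365 days, so 365 − 145 = 220 days remain in 2275.
Full years: 2276: 366; 2277: 365; 2278: 365; 2279: 365. Sum = 1461.
Total: 220 + 1461 + 159 = 1840 days.
1840 mod 7 = 6, so 6 days before Monday is Tuesday.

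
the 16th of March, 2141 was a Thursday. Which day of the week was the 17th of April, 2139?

Count forward from the earlier date (April 17, 2139) to the later (March 16, 2141):
Day-of-year of April 17, 2139: 107.
Day-of-year of March 16, 2141: 75.
2139 has 365 days, so 365 − 107 = 258 days remain in 2139.
Full years: 2140: 366. Sum = 366.
Total: 258 + 366 + 75 = 699 days.
699 mod 7 = 6, so 6 days before Thursday is Friday.

Friday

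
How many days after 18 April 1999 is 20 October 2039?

14795

Day-of-year of April 18, 1999: 108.
Day-of-year of October 20, 2039: 293.
1999 has 365 days, so 365 − 108 = 257 days remain in 1999.
Full years 2000–2038: 29 common + 10 leap = 29×365 + 10×366 = 14245 days.
Total: 257 + 14245 + 293 = 14795 days.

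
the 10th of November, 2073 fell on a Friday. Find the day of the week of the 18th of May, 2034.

Thursday

Count forward from the earlier date (May 18, 2034) to the later (November 10, 2073):
From May 18, 2034 to May 18, 2073: 39 years, of which 10 contain a Feb 29 — 29×365 + 10×366 = 14245 days.
May 2073: 31 − 18 = 13 days remain.
Then June (30), July (31), August (31), September (30), October (31): 30 + 31 + 31 + 30 + 31 = 153 days.
November 1–10, 2073: 10 days.
Residual: 176 days.
Total: 14421 days.
14421 mod 7 = 1, so 1 day before Friday is Thursday.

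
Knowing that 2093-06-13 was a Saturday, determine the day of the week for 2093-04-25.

Count forward from the earlier date (April 25, 2093) to the later (June 13, 2093):
April 2093: 30 − 25 = 5 days remain.
Then May (31): 31 days.
June 1–13, 2093: 13 days.
Total: 5 + 31 + 13 = 49 days.
49 is a multiple of 7, so 2093-04-25 falls on the same weekday: Saturday.

Saturday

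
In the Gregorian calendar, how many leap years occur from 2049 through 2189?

Years divisible by 4: 2052, 2056, …, 2188 — 35 in all.
Of these, 2100 is divisible by 100 but not 400, so not leap.
Leap years: 35 − 1 = 34.

34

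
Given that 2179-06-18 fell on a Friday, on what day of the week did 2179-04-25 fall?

Sunday

Count forward from the earlier date (April 25, 2179) to the later (June 18, 2179):
April 2179: 30 − 25 = 5 days remain.
Then May (31): 31 days.
June 1–18, 2179: 18 days.
Total: 5 + 31 + 18 = 54 days.
54 mod 7 = 5, so 5 days before Friday is Sunday.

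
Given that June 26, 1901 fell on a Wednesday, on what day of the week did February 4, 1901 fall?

Count forward from the earlier date (February 4, 1901) to the later (June 26, 1901):
February 1901: 28 − 4 = 24 days remain (1901 is not a leap year, so February has 28 days).
Then March (31), April (30), May (31): 31 + 30 + 31 = 92 days.
June 1–26, 1901: 26 days.
Total: 24 + 92 + 26 = 142 days.
142 mod 7 = 2, so 2 days before Wednesday is Monday.

Monday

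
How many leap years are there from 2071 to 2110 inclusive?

Years divisible by 4 in [2071, 2110]: 2072, 2076, 2080, 2084, 2088, 2092, 2096, 2100, 2104, 2108.
Of these, 2100 is divisible by 100 but not 400, so not leap.
Leap years: 10 − 1 = 9.

9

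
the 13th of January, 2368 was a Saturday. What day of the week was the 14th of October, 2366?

Count forward from the earlier date (October 14, 2366) to the later (January 13, 2368):
Day-of-year of October 14, 2366: 287.
Day-of-year of January 13, 2368: 13.
2366 has 365 days, so 365 − 287 = 78 days remain in 2366.
Full years: 2367: 365. Sum = 365.
Total: 78 + 365 + 13 = 456 days.
456 mod 7 = 1, so 1 day before Saturday is Friday.

Friday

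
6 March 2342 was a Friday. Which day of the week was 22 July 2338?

Count forward from the earlier date (July 22, 2338) to the later (March 6, 2342):
Day-of-year of July 22, 2338: 203.
Day-of-year of March 6, 2342: 65.
2338 has 365 days, so 365 − 203 = 162 days remain in 2338.
Full years: 2339: 365; 2340: 366; 2341: 365. Sum = 1096.
Total: 162 + 1096 + 65 = 1323 days.
1323 is a multiple of 7, so 22 July 2338 falls on the same weekday: Friday.

Friday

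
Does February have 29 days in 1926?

No

1926 is not a leap year.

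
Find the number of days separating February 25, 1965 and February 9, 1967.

714

Day-of-year of February 25, 1965: 56.
Day-of-year of February 9, 1967: 40.
1965 has 365 days, so 365 − 56 = 309 days remain in 1965.
Full years: 1966: 365. Sum = 365.
Total: 309 + 365 + 40 = 714 days.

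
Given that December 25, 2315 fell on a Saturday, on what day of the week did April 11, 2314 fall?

Saturday

Count forward from the earlier date (April 11, 2314) to the later (December 25, 2315):
Day-of-year of April 11, 2314: 101.
Day-of-year of December 25, 2315: 359.
2314 has 365 days, so 365 − 101 = 264 days remain in 2314.
Total: 264 + 359 = 623 days.
623 is a multiple of 7, so April 11, 2314 falls on the same weekday: Saturday.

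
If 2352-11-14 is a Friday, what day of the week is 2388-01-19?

Tuesday

From November 14, 2352 to November 14, 2387: 35 years, of which 8 contain a Feb 29 — 27×365 + 8×366 = 12783 days.
November 2387: 30 − 14 = 16 days remain.
Then December (31): 31 days.
January 1–19, 2388: 19 days.
Residual: 66 days.
Total: 12849 days.
12849 mod 7 = 4, so 4 days after Friday is Tuesday.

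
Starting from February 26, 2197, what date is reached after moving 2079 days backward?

June 19, 2191

Count 2079 days before February 26, 2197:
June 19, 2191 → June 19, 2192: 366 days (2192 is a leap year).
June 19, 2192 → June 19, 2193: 365 days.
June 19, 2193 → June 19, 2194: 365 days.
June 19, 2194 → June 19, 2195: 365 days.
June 19, 2195 → June 19, 2196: 366 days (2196 is a leap year).
June 2196: 30 − 19 = 11 days remain.
Then July (31), August (31), September (30), October (31), November (30), December (31), January (31): 31 + 31 + 30 + 31 + 30 + 31 + 31 = 215 days.
February 1–26, 2197: 26 days (2197 is not a leap year).
Residual: 252 days.
Total: 2079 days.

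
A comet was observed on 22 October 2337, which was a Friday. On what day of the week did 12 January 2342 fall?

October 22, 2337 → October 22, 2338: 365 days.
October 22, 2338 → October 22, 2339: 365 days.
October 22, 2339 → October 22, 2340: 366 days (2340 is a leap year).
October 22, 2340 → October 22, 2341: 365 days.
October 2341: 31 − 22 = 9 days remain.
Then November (30), December (31): 30 + 31 = 61 days.
January 1–12, 2342: 12 days.
Residual: 82 days.
Total: 1543 days.
1543 mod 7 = 3, so 3 days after Friday is Monday.

Monday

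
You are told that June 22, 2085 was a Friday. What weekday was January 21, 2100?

From June 22, 2085 to June 22, 2099: 14 years, of which 3 contain a Feb 29 — 11×365 + 3×366 = 5113 days.
June 2099: 30 − 22 = 8 days remain.
Then July (31), August (31), September (30), October (31), November (30), December (31): 31 + 31 + 30 + 31 + 30 + 31 = 184 days.
January 1–21, 2100: 21 days.
Residual: 213 days.
Total: 5326 days.
5326 mod 7 = 6, so 6 days after Friday is Thursday.

Thursday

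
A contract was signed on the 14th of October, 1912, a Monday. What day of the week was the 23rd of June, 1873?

Monday

Count forward from the earlier date (June 23, 1873) to the later (October 14, 1912):
Day-of-year of June 23, 1873: 174.
Day-of-year of October 14, 1912: 288.
1873 has 365 days, so 365 − 174 = 191 days remain in 1873.
Full years 1874–1911: 30 common + 8 leap = 30×365 + 8×366 = 13878 days.
Total: 191 + 13878 + 288 = 14357 days.
14357 is a multiple of 7, so the 23rd of June, 1873 falls on the same weekday: Monday.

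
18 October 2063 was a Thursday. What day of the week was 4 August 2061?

Count forward from the earlier date (August 4, 2061) to the later (October 18, 2063):
Day-of-year of August 4, 2061: 216.
Day-of-year of October 18, 2063: 291.
2061 has 365 days, so 365 − 216 = 149 days remain in 2061.
Full years: 2062: 365. Sum = 365.
Total: 149 + 365 + 291 = 805 days.
805 is a multiple of 7, so 4 August 2061 falls on the same weekday: Thursday.

Thursday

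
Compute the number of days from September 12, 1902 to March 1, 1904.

Day-of-year of September 12, 1902: 255.
Day-of-year of March 1, 1904: 61.
1902 has 365 days, so 365 − 255 = 110 days remain in 1902.
Full years: 1903: 365. Sum = 365.
Total: 110 + 365 + 61 = 536 days.

536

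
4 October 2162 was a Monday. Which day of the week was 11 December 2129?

Count forward from the earlier date (December 11, 2129) to the later (October 4, 2162):
From December 11, 2129 to December 11, 2161: 32 years, of which 8 contain a Feb 29 — 24×365 + 8×366 = 11688 days.
December 2161: 31 − 11 = 20 days remain.
Then 9 full months totalling 273 days.
October 1–4, 2162: 4 days.
Residual: 297 days.
Total: 11985 days.
11985 mod 7 = 1, so 1 day before Monday is Sunday.

Sunday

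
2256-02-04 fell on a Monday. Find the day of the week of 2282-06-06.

Tuesday

Day-of-year of February 4, 2256: 35.
Day-of-year of June 6, 2282: 157.
2256 has 366 days, so 366 − 35 = 331 days remain in 2256.
Full years 2257–2281: 19 common + 6 leap = 19×365 + 6×366 = 9131 days.
Total: 331 + 9131 + 157 = 9619 days.
9619 mod 7 = 1, so 1 day after Monday is Tuesday.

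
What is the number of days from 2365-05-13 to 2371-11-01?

2363

May 13, 2365 → May 13, 2366: 365 days.
May 13, 2366 → May 13, 2367: 365 days.
May 13, 2367 → May 13, 2368: 366 days (2368 is a leap year).
May 13, 2368 → May 13, 2369: 365 days.
May 13, 2369 → May 13, 2370: 365 days.
May 13, 2370 → May 13, 2371: 365 days.
May 2371: 31 − 13 = 18 days remain.
Then June (30), July (31), August (31), September (30), October (31): 30 + 31 + 31 + 30 + 31 = 153 days.
November 1, 2371: 1 day.
Residual: 172 days.
Total: 2363 days.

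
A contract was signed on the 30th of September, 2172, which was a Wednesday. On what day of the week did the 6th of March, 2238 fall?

Day-of-year of September 30, 2172: 274.
Day-of-year of March 6, 2238: 65.
2172 has 366 days, so 366 − 274 = 92 days remain in 2172.
Full years 2173–2237: 50 common + 15 leap = 50×365 + 15×366 = 23740 days.
Total: 92 + 23740 + 65 = 23897 days.
23897 mod 7 = 6, so 6 days after Wednesday is Tuesday.

Tuesday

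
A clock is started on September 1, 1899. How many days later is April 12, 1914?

5336

Day-of-year of September 1, 1899: 244.
Day-of-year of April 12, 1914: 102.
1899 has 365 days, so 365 − 244 = 121 days remain in 1899.
Full years 1900–1913: 11 common + 3 leap = 11×365 + 3×366 = 5113 days.
Total: 121 + 5113 + 102 = 5336 days.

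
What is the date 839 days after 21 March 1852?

8 July 1854

Count 839 days after March 21, 1852:
March 21, 1852 → March 21, 1853: 365 days.
March 21, 1853 → March 21, 1854: 365 days.
March 1854: 31 − 21 = 10 days remain.
Then April (30), May (31), June (30): 30 + 31 + 30 = 91 days.
July 1–8, 1854: 8 days.
Residual: 109 days.
Total: 839 days.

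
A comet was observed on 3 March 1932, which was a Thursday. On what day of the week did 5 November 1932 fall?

March 1932: 31 − 3 = 28 days remain.
Then April (30), May (31), June (30), July (31), August (31), September (30), October (31): 30 + 31 + 30 + 31 + 31 + 30 + 31 = 214 days.
November 1–5, 1932: 5 days.
Total: 28 + 214 + 5 = 247 days.
247 mod 7 = 2, so 2 days after Thursday is Saturday.

Saturday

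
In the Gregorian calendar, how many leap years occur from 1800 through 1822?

5

Years divisible by 4 in [1800, 1822]: 1800, 1804, 1808, 1812, 1816, 1820.
Of these, 1800 is divisible by 100 but not 400, so not leap.
Leap years: 6 − 1 = 5.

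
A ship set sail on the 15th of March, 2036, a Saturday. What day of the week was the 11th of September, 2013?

Wednesday

Count forward from the earlier date (September 11, 2013) to the later (March 15, 2036):
Day-of-year of September 11, 2013: 254.
Day-of-year of March 15, 2036: 75.
2013 has 365 days, so 365 − 254 = 111 days remain in 2013.
Full years 2014–2035: 17 common + 5 leap = 17×365 + 5×366 = 8035 days.
Total: 111 + 8035 + 75 = 8221 days.
8221 mod 7 = 3, so 3 days before Saturday is Wednesday.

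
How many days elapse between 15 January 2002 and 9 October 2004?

Day-of-year of January 15, 2002: 15.
Day-of-year of October 9, 2004: 283.
2002 has 365 days, so 365 − 15 = 350 days remain in 2002.
Full years: 2003: 365. Sum = 365.
Total: 350 + 365 + 283 = 998 days.

998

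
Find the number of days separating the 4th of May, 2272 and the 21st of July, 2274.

May 4, 2272 → May 4, 2273: 365 days.
May 4, 2273 → May 4, 2274: 365 days.
May 2274: 31 − 4 = 27 days remain.
Then June (30): 30 days.
July 1–21, 2274: 21 days.
Residual: 78 days.
Total: 808 days.

808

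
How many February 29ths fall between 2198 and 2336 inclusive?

Years divisible by 4: 2200, 2204, …, 2336 — 35 in all.
Of these, 2200, 2300 are divisible by 100 but not 400, so not leap.
Leap years: 35 − 2 = 33.

33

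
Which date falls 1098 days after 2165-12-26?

2168-12-28

Count 1098 days after December 26, 2165:
December 26, 2165 → December 26, 2166: 365 days.
December 26, 2166 → December 26, 2167: 365 days.
December 26, 2167 → December 26, 2168: 366 days (2168 is a leap year).
Within December 2168: 28 − 26 = 2 days.
Total: 1098 days.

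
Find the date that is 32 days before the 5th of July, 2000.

the 3rd of June, 2000

Count 32 days before July 5, 2000:
June 2000: 30 − 3 = 27 days remain.
July 1–5, 2000: 5 days.
Total: 27 + 5 = 32 days.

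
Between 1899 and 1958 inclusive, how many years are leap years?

14

Years divisible by 4: 1900, 1904, …, 1956 — 15 in all.
Of these, 1900 is divisible by 100 but not 400, so not leap.
Leap years: 15 − 1 = 14.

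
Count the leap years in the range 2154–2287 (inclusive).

32

Years divisible by 4: 2156, 2160, …, 2284 — 33 in all.
Of these, 2200 is divisible by 100 but not 400, so not leap.
Leap years: 33 − 1 = 32.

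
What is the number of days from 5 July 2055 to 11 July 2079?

From July 5, 2055 to July 5, 2079: 24 years, of which 6 contain a Feb 29 — 18×365 + 6×366 = 8766 days.
Within July 2079: 11 − 5 = 6 days.
Total: 8772 days.

8772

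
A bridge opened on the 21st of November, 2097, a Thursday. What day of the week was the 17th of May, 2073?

Wednesday

Count forward from the earlier date (May 17, 2073) to the later (November 21, 2097):
From May 17, 2073 to May 17, 2097: 24 years, of which 6 contain a Feb 29 — 18×365 + 6×366 = 8766 days.
May 2097: 31 − 17 = 14 days remain.
Then June (30), July (31), August (31), September (30), October (31): 30 + 31 + 31 + 30 + 31 = 153 days.
November 1–21, 2097: 21 days.
Residual: 188 days.
Total: 8954 days.
8954 mod 7 = 1, so 1 day before Thursday is Wednesday.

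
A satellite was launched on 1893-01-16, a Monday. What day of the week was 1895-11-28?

Thursday

January 16, 1893 → January 16, 1894: 365 days.
January 16, 1894 → January 16, 1895: 365 days.
January 1895: 31 − 16 = 15 days remain.
Then 9 full months totalling 273 days.
November 1–28, 1895: 28 days.
Residual: 316 days.
Total: 1046 days.
1046 mod 7 = 3, so 3 days after Monday is Thursday.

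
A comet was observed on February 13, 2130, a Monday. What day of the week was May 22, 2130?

February 2130: 28 − 13 = 15 days remain (2130 is not a leap year, so February has 28 days).
Then March (31), April (30): 31 + 30 = 61 days.
May 1–22, 2130: 22 days.
Total: 15 + 61 + 22 = 98 days.
98 is a multiple of 7, so May 22, 2130 falls on the same weekday: Monday.

Monday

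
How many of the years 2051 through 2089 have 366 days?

Years divisible by 4 in [2051, 2089]: 2052, 2056, 2060, 2064, 2068, 2072, 2076, 2080, 2084, 2088.
No century exceptions apply. Count: 10.

10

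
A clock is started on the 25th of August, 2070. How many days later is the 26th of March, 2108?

13727

From August 25, 2070 to August 25, 2107: 37 years, of which 8 contain a Feb 29 — 29×365 + 8×366 = 13513 days.
(2100 is not a leap year (divisible by 100 but not 400).)
August 2107: 31 − 25 = 6 days remain.
Then September (30), October (31), November (30), December (31), January (31), February 2108 (29): 30 + 31 + 30 + 31 + 31 + 29 = 182 days.
March 1–26, 2108: 26 days.
Residual: 214 days.
Total: 13727 days.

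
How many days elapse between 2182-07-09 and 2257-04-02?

27295

From July 9, 2182 to July 9, 2256: 74 years, of which 18 contain a Feb 29 — 56×365 + 18×366 = 27028 days.
(2200 is not a leap year (divisible by 100 but not 400).)
July 2256: 31 − 9 = 22 days remain.
Then August (31), September (30), October (31), November (30), December (31), January (31), February 2257 (28), March (31): 31 + 30 + 31 + 30 + 31 + 31 + 28 + 31 = 243 days.
April 1–2, 2257: 2 days.
Residual: 267 days.
Total: 27295 days.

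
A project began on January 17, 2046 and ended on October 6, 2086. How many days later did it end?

14872

Day-of-year of January 17, 2046: 17.
Day-of-year of October 6, 2086: 279.
2046 has 365 days, so 365 − 17 = 348 days remain in 2046.
Full years 2047–2085: 29 common + 10 leap = 29×365 + 10×366 = 14245 days.
Total: 348 + 14245 + 279 = 14872 days.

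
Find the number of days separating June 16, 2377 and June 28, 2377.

Within June 2377: 28 − 16 = 12 days.

12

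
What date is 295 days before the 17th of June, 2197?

the 26th of August, 2196

Count 295 days before June 17, 2197:
Day-of-year of August 26, 2196: 239.
Day-of-year of June 17, 2197: 168.
2196 has 366 days, so 366 − 239 = 127 days remain in 2196.
Total: 127 + 168 = 295 days.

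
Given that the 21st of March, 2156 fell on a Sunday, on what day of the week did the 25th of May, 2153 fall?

Count forward from the earlier date (May 25, 2153) to the later (March 21, 2156):
May 25, 2153 → May 25, 2154: 365 days.
May 25, 2154 → May 25, 2155: 365 days.
May 2155: 31 − 25 = 6 days remain.
Then 9 full months totalling 274 days.
March 1–21, 2156: 21 days.
Residual: 301 days.
Total: 1031 days.
1031 mod 7 = 2, so 2 days before Sunday is Friday.

Friday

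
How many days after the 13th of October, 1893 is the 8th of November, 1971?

28514

From October 13, 1893 to October 13, 1971: 78 years, of which 18 contain a Feb 29 — 60×365 + 18×366 = 28488 days.
(1900 is not a leap year (divisible by 100 but not 400).)
October 1971: 31 − 13 = 18 days remain.
November 1–8, 1971: 8 days.
Residual: 26 days.
Total: 28514 days.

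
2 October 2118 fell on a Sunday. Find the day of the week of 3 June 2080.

Count forward from the earlier date (June 3, 2080) to the later (October 2, 2118):
From June 3, 2080 to June 3, 2118: 38 years, of which 8 contain a Feb 29 — 30×365 + 8×366 = 13878 days.
(2100 is not a leap year (divisible by 100 but not 400).)
June 2118: 30 − 3 = 27 days remain.
Then July (31), August (31), September (30): 31 + 31 + 30 = 92 days.
October 1–2, 2118: 2 days.
Residual: 121 days.
Total: 13999 days.
13999 mod 7 = 6, so 6 days before Sunday is Monday.

Monday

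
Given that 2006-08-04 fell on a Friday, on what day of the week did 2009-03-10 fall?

August 4, 2006 → August 4, 2007: 365 days.
August 4, 2007 → August 4, 2008: 366 days (2008 is a leap year).
August 2008: 31 − 4 = 27 days remain.
Then September (30), October (31), November (30), December (31), January (31), February 2009 (28): 30 + 31 + 30 + 31 + 31 + 28 = 181 days.
March 1–10, 2009: 10 days.
Residual: 218 days.
Total: 949 days.
949 mod 7 = 4, so 4 days after Friday is Tuesday.

Tuesday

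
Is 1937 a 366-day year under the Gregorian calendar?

1937 is not a leap year.

No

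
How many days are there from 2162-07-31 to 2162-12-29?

151

July 2162: 31 − 31 = 0 days remain.
Then August (31), September (30), October (31), November (30): 31 + 30 + 31 + 30 = 122 days.
December 1–29, 2162: 29 days.
Total: 0 + 122 + 29 = 151 days.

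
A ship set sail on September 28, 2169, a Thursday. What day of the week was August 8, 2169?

Tuesday

Count forward from the earlier date (August 8, 2169) to the later (September 28, 2169):
August 2169: 31 − 8 = 23 days remain.
September 1–28, 2169: 28 days.
Total: 23 + 28 = 51 days.
51 mod 7 = 2, so 2 days before Thursday is Tuesday.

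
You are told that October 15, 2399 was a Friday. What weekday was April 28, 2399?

Count forward from the earlier date (April 28, 2399) to the later (October 15, 2399):
April 2399: 30 − 28 = 2 days remain.
Then May (31), June (30), July (31), August (31), September (30): 31 + 30 + 31 + 31 + 30 = 153 days.
October 1–15, 2399: 15 days.
Total: 2 + 153 + 15 = 170 days.
170 mod 7 = 2, so 2 days before Friday is Wednesday.

Wednesday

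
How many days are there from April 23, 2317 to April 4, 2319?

711

Day-of-year of April 23, 2317: 113.
Day-of-year of April 4, 2319: 94.
2317 has 365 days, so 365 − 113 = 252 days remain in 2317.
Full years: 2318: 365. Sum = 365.
Total: 252 + 365 + 94 = 711 days.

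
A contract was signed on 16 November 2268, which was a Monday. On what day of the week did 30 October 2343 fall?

From November 16, 2268 to November 16, 2342: 74 years, of which 17 contain a Feb 29 — 57×365 + 17×366 = 27027 days.
(2300 is not a leap year (divisible by 100 but not 400).)
November 2342: 30 − 16 = 14 days remain.
Then 10 full months totalling 304 days.
October 1–30, 2343: 30 days.
Residual: 348 days.
Total: 27375 days.
27375 mod 7 = 5, so 5 days after Monday is Saturday.

Saturday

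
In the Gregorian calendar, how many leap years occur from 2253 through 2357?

Years divisible by 4: 2256, 2260, …, 2356 — 26 in all.
Of these, 2300 is divisible by 100 but not 400, so not leap.
Leap years: 26 − 1 = 25.

25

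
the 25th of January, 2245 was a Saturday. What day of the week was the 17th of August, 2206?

Sunday

Count forward from the earlier date (August 17, 2206) to the later (January 25, 2245):
From August 17, 2206 to August 17, 2244: 38 years, of which 10 contain a Feb 29 — 28×365 + 10×366 = 13880 days.
August 2244: 31 − 17 = 14 days remain.
Then September (30), October (31), November (30), December (31): 30 + 31 + 30 + 31 = 122 days.
January 1–25, 2245: 25 days.
Residual: 161 days.
Total: 14041 days.
14041 mod 7 = 6, so 6 days before Saturday is Sunday.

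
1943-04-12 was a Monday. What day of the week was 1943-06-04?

April 1943: 30 − 12 = 18 days remain.
Then May (31): 31 days.
June 1–4, 1943: 4 days.
Total: 18 + 31 + 4 = 53 days.
53 mod 7 = 4, so 4 days after Monday is Friday.

Friday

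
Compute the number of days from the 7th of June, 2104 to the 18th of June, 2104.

Within June 2104: 18 − 7 = 11 days.

11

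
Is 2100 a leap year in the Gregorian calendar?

2100 is not a leap year (divisible by 100 but not 400).

No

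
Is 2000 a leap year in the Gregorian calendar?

2000 is a leap year (divisible by 400).

Yes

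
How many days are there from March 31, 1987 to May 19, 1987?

March 1987: 31 − 31 = 0 days remain.
Then April (30): 30 days.
May 1–19, 1987: 19 days.
Total: 0 + 30 + 19 = 49 days.

49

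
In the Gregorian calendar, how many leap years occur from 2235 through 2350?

28

Years divisible by 4: 2236, 2240, …, 2348 — 29 in all.
Of these, 2300 is divisible by 100 but not 400, so not leap.
Leap years: 29 − 1 = 28.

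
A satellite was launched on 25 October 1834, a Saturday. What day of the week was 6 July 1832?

Count forward from the earlier date (July 6, 1832) to the later (October 25, 1834):
July 6, 1832 → July 6, 1833: 365 days.
July 6, 1833 → July 6, 1834: 365 days.
July 1834: 31 − 6 = 25 days remain.
Then August (31), September (30): 31 + 30 = 61 days.
October 1–25, 1834: 25 days.
Residual: 111 days.
Total: 841 days.
841 mod 7 = 1, so 1 day before Saturday is Friday.

Friday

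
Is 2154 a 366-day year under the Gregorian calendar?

2154 is not a leap year.

No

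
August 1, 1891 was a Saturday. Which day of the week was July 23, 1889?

Count forward from the earlier date (July 23, 1889) to the later (August 1, 1891):
July 1889: 31 − 23 = 8 days remain.
Then 24 full months totalling 730 days.
August 1, 1891: 1 day.
Total: 8 + 730 + 1 = 739 days.
739 mod 7 = 4, so 4 days before Saturday is Tuesday.

Tuesday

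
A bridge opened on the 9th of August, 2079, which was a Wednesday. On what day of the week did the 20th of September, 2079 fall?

Wednesday

August 2079: 31 − 9 = 22 days remain.
September 1–20, 2079: 20 days.
Total: 22 + 20 = 42 days.
42 is a multiple of 7, so the 20th of September, 2079 falls on the same weekday: Wednesday.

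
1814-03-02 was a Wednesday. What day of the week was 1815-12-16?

March 1814: 31 − 2 = 29 days remain.
Then 20 full months totalling 609 days.
December 1–16, 1815: 16 days.
Total: 29 + 609 + 16 = 654 days.
654 mod 7 = 3, so 3 days after Wednesday is Saturday.

Saturday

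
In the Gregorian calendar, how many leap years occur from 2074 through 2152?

19

Years divisible by 4: 2076, 2080, …, 2152 — 20 in all.
Of these, 2100 is divisible by 100 but not 400, so not leap.
Leap years: 20 − 1 = 19.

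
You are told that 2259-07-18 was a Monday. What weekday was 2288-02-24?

Friday

Day-of-year of July 18, 2259: 199.
Day-of-year of February 24, 2288: 55.
2259 has 365 days, so 365 − 199 = 166 days remain in 2259.
Full years 2260–2287: 21 common + 7 leap = 21×365 + 7×366 = 10227 days.
Total: 166 + 10227 + 55 = 10448 days.
10448 mod 7 = 4, so 4 days after Monday is Friday.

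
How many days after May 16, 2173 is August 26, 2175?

May 16, 2173 → May 16, 2174: 365 days.
May 16, 2174 → May 16, 2175: 365 days.
May 2175: 31 − 16 = 15 days remain.
Then June (30), July (31): 30 + 31 = 61 days.
August 1–26, 2175: 26 days.
Residual: 102 days.
Total: 832 days.

832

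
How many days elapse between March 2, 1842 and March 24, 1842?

22

Within March 1842: 24 − 2 = 22 days.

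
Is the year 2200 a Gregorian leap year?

2200 is not a leap year (divisible by 100 but not 400).

No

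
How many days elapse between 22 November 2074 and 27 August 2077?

1009

Day-of-year of November 22, 2074: 326.
Day-of-year of August 27, 2077: 239.
2074 has 365 days, so 365 − 326 = 39 days remain in 2074.
Full years: 2075: 365; 2076: 366. Sum = 731.
Total: 39 + 731 + 239 = 1009 days.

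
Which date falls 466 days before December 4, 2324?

August 26, 2323

Count 466 days before December 4, 2324:
August 2323: 31 − 26 = 5 days remain.
Then 15 full months totalling 457 days.
December 1–4, 2324: 4 days.
Total: 5 + 457 + 4 = 466 days.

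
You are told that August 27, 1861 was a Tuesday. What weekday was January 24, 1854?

Tuesday

Count forward from the earlier date (January 24, 1854) to the later (August 27, 1861):
Day-of-year of January 24, 1854: 24.
Day-of-year of August 27, 1861: 239.
1854 has 365 days, so 365 − 24 = 341 days remain in 1854.
Full years: 1855: 365; 1856: 366; 1857: 365; 1858: 365; 1859: 365; 1860: 366. Sum = 2192.
Total: 341 + 2192 + 239 = 2772 days.
2772 is a multiple of 7, so January 24, 1854 falls on the same weekday: Tuesday.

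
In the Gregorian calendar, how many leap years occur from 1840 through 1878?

Years divisible by 4 in [1840, 1878]: 1840, 1844, 1848, 1852, 1856, 1860, 1864, 1868, 1872, 1876.
No century exceptions apply. Count: 10.

10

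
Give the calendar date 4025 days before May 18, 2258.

May 11, 2247

Count 4025 days before May 18, 2258:
From May 11, 2247 to May 11, 2258: 11 years, of which 3 contain a Feb 29 — 8×365 + 3×366 = 4018 days.
Within May 2258: 18 − 11 = 7 days.
Total: 4025 days.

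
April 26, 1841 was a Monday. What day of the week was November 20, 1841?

Saturday

April 1841: 30 − 26 = 4 days remain.
Then May (31), June (30), July (31), August (31), September (30), October (31): 31 + 30 + 31 + 31 + 30 + 31 = 184 days.
November 1–20, 1841: 20 days.
Total: 4 + 184 + 20 = 208 days.
208 mod 7 = 5, so 5 days after Monday is Saturday.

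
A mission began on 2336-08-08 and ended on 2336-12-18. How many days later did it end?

August 2336: 31 − 8 = 23 days remain.
Then September (30), October (31), November (30): 30 + 31 + 30 = 91 days.
December 1–18, 2336: 18 days.
Total: 23 + 91 + 18 = 132 days.

132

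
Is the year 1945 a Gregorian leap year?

1945 is not a leap year.

No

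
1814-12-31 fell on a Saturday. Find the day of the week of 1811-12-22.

Sunday

Count forward from the earlier date (December 22, 1811) to the later (December 31, 1814):
Day-of-year of December 22, 1811: 356.
Day-of-year of December 31, 1814: 365.
1811 has 365 days, so 365 − 356 = 9 days remain in 1811.
Full years: 1812: 366; 1813: 365. Sum = 731.
Total: 9 + 731 + 365 = 1105 days.
1105 mod 7 = 6, so 6 days before Saturday is Sunday.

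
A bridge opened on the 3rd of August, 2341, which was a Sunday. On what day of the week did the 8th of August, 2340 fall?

Thursday

Count forward from the earlier date (August 8, 2340) to the later (August 3, 2341):
August 2340: 31 − 8 = 23 days remain.
Then 11 full months totalling 334 days.
August 1–3, 2341: 3 days.
Total: 23 + 334 + 3 = 360 days.
360 mod 7 = 3, so 3 days before Sunday is Thursday.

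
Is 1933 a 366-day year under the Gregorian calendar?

No

1933 is not a leap year.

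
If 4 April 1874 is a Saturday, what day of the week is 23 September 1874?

April 1874: 30 − 4 = 26 days remain.
Then May (31), June (30), July (31), August (31): 31 + 30 + 31 + 31 = 123 days.
September 1–23, 1874: 23 days.
Total: 26 + 123 + 23 = 172 days.
172 mod 7 = 4, so 4 days after Saturday is Wednesday.

Wednesday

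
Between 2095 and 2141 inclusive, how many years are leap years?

11

Years divisible by 4 in [2095, 2141]: 2096, 2100, 2104, 2108, 2112, 2116, 2120, 2124, 2128, 2132, 2136, 2140.
Of these, 2100 is divisible by 100 but not 400, so not leap.
Leap years: 12 − 1 = 11.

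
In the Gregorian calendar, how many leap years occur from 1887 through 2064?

Years divisible by 4: 1888, 1892, …, 2064 — 45 in all.
Of these, 1900 is divisible by 100 but not 400, so not leap.
2000 is divisible by 400, so still leap.
Leap years: 45 − 1 = 44.

44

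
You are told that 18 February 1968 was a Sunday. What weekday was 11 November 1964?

Count forward from the earlier date (November 11, 1964) to the later (February 18, 1968):
Day-of-year of November 11, 1964: 316.
Day-of-year of February 18, 1968: 49.
1964 has 366 days, so 366 − 316 = 50 days remain in 1964.
Full years: 1965: 365; 1966: 365; 1967: 365. Sum = 1095.
Total: 50 + 1095 + 49 = 1194 days.
1194 mod 7 = 4, so 4 days before Sunday is Wednesday.

Wednesday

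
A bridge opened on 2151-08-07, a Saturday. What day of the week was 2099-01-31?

Saturday

Count forward from the earlier date (January 31, 2099) to the later (August 7, 2151):
Day-of-year of January 31, 2099: 31.
Day-of-year of August 7, 2151: 219.
2099 has 365 days, so 365 − 31 = 334 days remain in 2099.
Full years 2100–2150: 39 common + 12 leap = 39×365 + 12×366 = 18627 days.
Total: 334 + 18627 + 219 = 19180 days.
19180 is a multiple of 7, so 2099-01-31 falls on the same weekday: Saturday.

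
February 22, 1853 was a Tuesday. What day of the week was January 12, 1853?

Wednesday

Count forward from the earlier date (January 12, 1853) to the later (February 22, 1853):
January 1853: 31 − 12 = 19 days remain.
February 1–22, 1853: 22 days (1853 is not a leap year).
Total: 19 + 22 = 41 days.
41 mod 7 = 6, so 6 days before Tuesday is Wednesday.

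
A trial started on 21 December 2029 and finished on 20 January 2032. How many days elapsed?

December 21, 2029 → December 21, 2030: 365 days.
December 21, 2030 → December 21, 2031: 365 days.
December 2031: 31 − 21 = 10 days remain.
January 1–20, 2032: 20 days.
Residual: 30 days.
Total: 760 days.

760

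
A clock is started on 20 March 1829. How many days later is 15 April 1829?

26

March 1829: 31 − 20 = 11 days remain.
April 1–15, 1829: 15 days.
Total: 11 + 15 = 26 days.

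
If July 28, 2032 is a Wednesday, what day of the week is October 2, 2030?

Wednesday

Count forward from the earlier date (October 2, 2030) to the later (July 28, 2032):
Day-of-year of October 2, 2030: 275.
Day-of-year of July 28, 2032: 210.
2030 has 365 days, so 365 − 275 = 90 days remain in 2030.
Full years: 2031: 365. Sum = 365.
Total: 90 + 365 + 210 = 665 days.
665 is a multiple of 7, so October 2, 2030 falls on the same weekday: Wednesday.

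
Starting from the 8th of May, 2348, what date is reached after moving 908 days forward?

the 2nd of November, 2350

Count 908 days after May 8, 2348:
May 8, 2348 → May 8, 2349: 365 days.
May 8, 2349 → May 8, 2350: 365 days.
May 2350: 31 − 8 = 23 days remain.
Then June (30), July (31), August (31), September (30), October (31): 30 + 31 + 31 + 30 + 31 = 153 days.
November 1–2, 2350: 2 days.
Residual: 178 days.
Total: 908 days.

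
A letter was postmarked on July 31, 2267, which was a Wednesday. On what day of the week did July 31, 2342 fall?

From July 31, 2267 to July 31, 2342: 75 years, of which 18 contain a Feb 29 — 57×365 + 18×366 = 27393 days.
(2300 is not a leap year (divisible by 100 but not 400).)
Total: 27393 days.
27393 mod 7 = 2, so 2 days after Wednesday is Friday.

Friday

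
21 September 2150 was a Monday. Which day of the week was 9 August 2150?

Sunday

Count forward from the earlier date (August 9, 2150) to the later (September 21, 2150):
August 2150: 31 − 9 = 22 days remain.
September 1–21, 2150: 21 days.
Total: 22 + 21 = 43 days.
43 mod 7 = 1, so 1 day before Monday is Sunday.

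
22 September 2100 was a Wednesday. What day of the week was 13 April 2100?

Count forward from the earlier date (April 13, 2100) to the later (September 22, 2100):
April 2100: 30 − 13 = 17 days remain.
Then May (31), June (30), July (31), August (31): 31 + 30 + 31 + 31 = 123 days.
September 1–22, 2100: 22 days.
Total: 17 + 123 + 22 = 162 days.
162 mod 7 = 1, so 1 day before Wednesday is Tuesday.

Tuesday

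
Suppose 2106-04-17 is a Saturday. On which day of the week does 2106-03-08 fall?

Monday

Count forward from the earlier date (March 8, 2106) to the later (April 17, 2106):
March 2106: 31 − 8 = 23 days remain.
April 1–17, 2106: 17 days.
Total: 23 + 17 = 40 days.
40 mod 7 = 5, so 5 days before Saturday is Monday.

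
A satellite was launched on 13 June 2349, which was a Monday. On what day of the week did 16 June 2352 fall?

Day-of-year of June 13, 2349: 164.
Day-of-year of June 16, 2352: 168.
2349 has 365 days, so 365 − 164 = 201 days remain in 2349.
Full years: 2350: 365; 2351: 365. Sum = 730.
Total: 201 + 730 + 168 = 1099 days.
1099 is a multiple of 7, so 16 June 2352 falls on the same weekday: Monday.

Monday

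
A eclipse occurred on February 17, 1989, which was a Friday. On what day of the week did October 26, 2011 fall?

Day-of-year of February 17, 1989: 48.
Day-of-year of October 26, 2011: 299.
1989 has 365 days, so 365 − 48 = 317 days remain in 1989.
Full years 1990–2010: 16 common + 5 leap = 16×365 + 5×366 = 7670 days.
Total: 317 + 7670 + 299 = 8286 days.
8286 mod 7 = 5, so 5 days after Friday is Wednesday.

Wednesday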